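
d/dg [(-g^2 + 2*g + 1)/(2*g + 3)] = 2*(-g^2 - 3*g + 2)/(4*g^2 + 12*g + 9)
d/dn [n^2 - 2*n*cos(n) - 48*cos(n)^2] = 2*n*sin(n) + 2*n + 48*sin(2*n) - 2*cos(n)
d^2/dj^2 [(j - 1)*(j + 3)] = 2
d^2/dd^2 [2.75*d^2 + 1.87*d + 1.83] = 5.50000000000000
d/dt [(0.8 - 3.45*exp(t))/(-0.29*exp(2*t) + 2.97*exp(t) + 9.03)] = (-1.0005*exp(2*t) + 0.464*exp(t) - 33.5295)*exp(t)/(0.0841*exp(4*t) - 1.7226*exp(3*t) + 3.5835*exp(2*t) + 53.6382*exp(t) + 81.5409)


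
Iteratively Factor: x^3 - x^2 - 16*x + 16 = (x - 4)*(x^2 + 3*x - 4) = (x - 4)*(x - 1)*(x + 4)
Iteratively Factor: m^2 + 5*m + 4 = (m + 1)*(m + 4)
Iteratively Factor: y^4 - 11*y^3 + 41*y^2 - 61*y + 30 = (y - 3)*(y^3 - 8*y^2 + 17*y - 10) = (y - 5)*(y - 3)*(y^2 - 3*y + 2) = (y - 5)*(y - 3)*(y - 1)*(y - 2)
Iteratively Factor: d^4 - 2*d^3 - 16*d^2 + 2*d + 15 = (d + 1)*(d^3 - 3*d^2 - 13*d + 15) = (d - 1)*(d + 1)*(d^2 - 2*d - 15) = (d - 1)*(d + 1)*(d + 3)*(d - 5)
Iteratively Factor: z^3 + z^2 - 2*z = (z)*(z^2 + z - 2) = z*(z + 2)*(z - 1)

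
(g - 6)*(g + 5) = g^2 - g - 30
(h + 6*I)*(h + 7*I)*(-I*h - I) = -I*h^3 + 13*h^2 - I*h^2 + 13*h + 42*I*h + 42*I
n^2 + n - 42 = (n - 6)*(n + 7)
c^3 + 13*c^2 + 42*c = c*(c + 6)*(c + 7)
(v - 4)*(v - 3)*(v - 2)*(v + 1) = v^4 - 8*v^3 + 17*v^2 + 2*v - 24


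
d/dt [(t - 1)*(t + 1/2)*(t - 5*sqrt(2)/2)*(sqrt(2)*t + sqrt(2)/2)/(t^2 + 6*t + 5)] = sqrt(2)*(2*t + 1)*(-2*(t - 1)*(t + 3)*(2*t + 1)*(2*t - 5*sqrt(2)) + 2*(t - 1)*(6*t - 10*sqrt(2) + 1)*(t^2 + 6*t + 5) + (2*t + 1)*(2*t - 5*sqrt(2))*(t^2 + 6*t + 5))/(8*(t^2 + 6*t + 5)^2)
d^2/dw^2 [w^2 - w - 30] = 2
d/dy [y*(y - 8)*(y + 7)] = 3*y^2 - 2*y - 56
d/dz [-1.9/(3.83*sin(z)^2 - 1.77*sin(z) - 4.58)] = (14.554*sin(z) - 3.363)*cos(z)/(-3.83*sin(z)^2 + 1.77*sin(z) + 4.58)^2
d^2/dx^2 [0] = 0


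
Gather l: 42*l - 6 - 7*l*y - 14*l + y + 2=l*(28 - 7*y) + y - 4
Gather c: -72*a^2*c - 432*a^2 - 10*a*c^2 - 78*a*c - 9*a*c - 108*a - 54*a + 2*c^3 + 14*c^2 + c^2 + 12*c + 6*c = -432*a^2 - 162*a + 2*c^3 + c^2*(15 - 10*a) + c*(-72*a^2 - 87*a + 18)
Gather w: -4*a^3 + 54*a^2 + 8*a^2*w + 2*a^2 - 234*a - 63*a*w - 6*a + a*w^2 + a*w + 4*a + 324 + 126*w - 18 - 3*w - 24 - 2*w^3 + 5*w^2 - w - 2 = -4*a^3 + 56*a^2 - 236*a - 2*w^3 + w^2*(a + 5) + w*(8*a^2 - 62*a + 122) + 280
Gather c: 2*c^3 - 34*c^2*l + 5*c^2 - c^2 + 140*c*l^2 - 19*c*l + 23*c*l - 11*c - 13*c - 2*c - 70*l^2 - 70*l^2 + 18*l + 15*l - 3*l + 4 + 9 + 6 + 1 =2*c^3 + c^2*(4 - 34*l) + c*(140*l^2 + 4*l - 26) - 140*l^2 + 30*l + 20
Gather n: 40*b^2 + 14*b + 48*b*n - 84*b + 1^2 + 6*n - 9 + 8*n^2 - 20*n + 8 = 40*b^2 - 70*b + 8*n^2 + n*(48*b - 14)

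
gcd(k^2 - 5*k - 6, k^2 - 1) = k + 1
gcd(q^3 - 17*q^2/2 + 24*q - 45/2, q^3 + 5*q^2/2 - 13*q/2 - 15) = q - 5/2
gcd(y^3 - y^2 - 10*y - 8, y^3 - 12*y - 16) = y^2 - 2*y - 8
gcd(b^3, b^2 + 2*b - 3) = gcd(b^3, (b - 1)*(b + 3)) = 1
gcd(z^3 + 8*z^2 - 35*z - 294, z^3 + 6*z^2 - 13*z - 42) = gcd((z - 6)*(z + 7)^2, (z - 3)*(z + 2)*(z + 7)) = z + 7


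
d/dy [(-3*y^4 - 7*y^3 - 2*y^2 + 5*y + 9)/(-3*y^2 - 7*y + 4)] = (18*y^5 + 84*y^4 + 50*y^3 - 55*y^2 + 38*y + 83)/(9*y^4 + 42*y^3 + 25*y^2 - 56*y + 16)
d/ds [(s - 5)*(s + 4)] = 2*s - 1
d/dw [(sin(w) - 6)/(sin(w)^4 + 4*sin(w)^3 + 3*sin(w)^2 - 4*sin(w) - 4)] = (-3*sin(w)^3 + 22*sin(w)^2 + 25*sin(w) - 14)/((sin(w) + 2)^3*cos(w)^3)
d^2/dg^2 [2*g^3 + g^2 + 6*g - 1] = 12*g + 2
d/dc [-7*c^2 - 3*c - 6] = -14*c - 3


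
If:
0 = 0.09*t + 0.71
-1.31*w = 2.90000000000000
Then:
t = -7.89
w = -2.21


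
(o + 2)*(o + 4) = o^2 + 6*o + 8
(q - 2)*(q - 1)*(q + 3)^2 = q^4 + 3*q^3 - 7*q^2 - 15*q + 18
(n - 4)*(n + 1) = n^2 - 3*n - 4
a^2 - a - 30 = (a - 6)*(a + 5)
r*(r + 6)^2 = r^3 + 12*r^2 + 36*r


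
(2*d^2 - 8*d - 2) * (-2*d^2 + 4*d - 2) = -4*d^4 + 24*d^3 - 32*d^2 + 8*d + 4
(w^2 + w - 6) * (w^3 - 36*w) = w^5 + w^4 - 42*w^3 - 36*w^2 + 216*w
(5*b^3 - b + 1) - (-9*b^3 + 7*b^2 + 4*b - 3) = 14*b^3 - 7*b^2 - 5*b + 4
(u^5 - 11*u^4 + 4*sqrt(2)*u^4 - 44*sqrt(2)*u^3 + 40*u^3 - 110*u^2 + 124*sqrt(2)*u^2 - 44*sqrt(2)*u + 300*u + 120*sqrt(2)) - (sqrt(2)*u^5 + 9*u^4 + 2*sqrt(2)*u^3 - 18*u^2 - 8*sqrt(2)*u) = -sqrt(2)*u^5 + u^5 - 20*u^4 + 4*sqrt(2)*u^4 - 46*sqrt(2)*u^3 + 40*u^3 - 92*u^2 + 124*sqrt(2)*u^2 - 36*sqrt(2)*u + 300*u + 120*sqrt(2)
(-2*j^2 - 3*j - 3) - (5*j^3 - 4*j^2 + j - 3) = -5*j^3 + 2*j^2 - 4*j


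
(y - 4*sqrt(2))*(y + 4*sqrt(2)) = y^2 - 32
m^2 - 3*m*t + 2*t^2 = (m - 2*t)*(m - t)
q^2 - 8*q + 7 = (q - 7)*(q - 1)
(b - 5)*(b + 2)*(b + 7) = b^3 + 4*b^2 - 31*b - 70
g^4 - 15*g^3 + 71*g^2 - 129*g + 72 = (g - 8)*(g - 3)^2*(g - 1)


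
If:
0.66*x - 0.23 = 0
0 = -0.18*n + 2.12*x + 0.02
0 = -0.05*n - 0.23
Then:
No Solution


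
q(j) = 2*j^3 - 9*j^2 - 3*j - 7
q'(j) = 6*j^2 - 18*j - 3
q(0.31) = -8.74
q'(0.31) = -8.00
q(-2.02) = -54.15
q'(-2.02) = 57.84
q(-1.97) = -51.31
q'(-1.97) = 55.75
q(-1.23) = -20.65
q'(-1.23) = 28.22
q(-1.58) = -32.62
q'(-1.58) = 40.42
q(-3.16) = -150.50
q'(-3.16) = 113.79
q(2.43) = -38.74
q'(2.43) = -11.31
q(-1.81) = -42.91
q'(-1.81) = 49.24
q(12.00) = 2117.00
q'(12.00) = 645.00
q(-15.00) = -8737.00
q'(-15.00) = 1617.00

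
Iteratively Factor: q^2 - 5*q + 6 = (q - 2)*(q - 3)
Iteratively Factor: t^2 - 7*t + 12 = (t - 4)*(t - 3)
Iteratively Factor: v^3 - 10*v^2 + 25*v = (v)*(v^2 - 10*v + 25) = v*(v - 5)*(v - 5)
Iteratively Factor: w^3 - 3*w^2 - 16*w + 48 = (w + 4)*(w^2 - 7*w + 12) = (w - 3)*(w + 4)*(w - 4)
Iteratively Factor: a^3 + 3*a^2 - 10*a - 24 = (a - 3)*(a^2 + 6*a + 8) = (a - 3)*(a + 2)*(a + 4)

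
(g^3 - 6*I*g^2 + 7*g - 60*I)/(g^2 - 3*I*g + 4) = (g^2 - 2*I*g + 15)/(g + I)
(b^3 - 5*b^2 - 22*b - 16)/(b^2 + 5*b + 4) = (b^2 - 6*b - 16)/(b + 4)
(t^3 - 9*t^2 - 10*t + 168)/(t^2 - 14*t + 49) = (t^2 - 2*t - 24)/(t - 7)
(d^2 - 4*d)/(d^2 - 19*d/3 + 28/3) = 3*d/(3*d - 7)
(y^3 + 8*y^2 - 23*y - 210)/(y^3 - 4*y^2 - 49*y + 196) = (y^2 + y - 30)/(y^2 - 11*y + 28)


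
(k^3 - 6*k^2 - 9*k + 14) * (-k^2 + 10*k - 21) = -k^5 + 16*k^4 - 72*k^3 + 22*k^2 + 329*k - 294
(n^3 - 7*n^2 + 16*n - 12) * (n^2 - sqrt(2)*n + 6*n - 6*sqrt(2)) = n^5 - sqrt(2)*n^4 - n^4 - 26*n^3 + sqrt(2)*n^3 + 26*sqrt(2)*n^2 + 84*n^2 - 84*sqrt(2)*n - 72*n + 72*sqrt(2)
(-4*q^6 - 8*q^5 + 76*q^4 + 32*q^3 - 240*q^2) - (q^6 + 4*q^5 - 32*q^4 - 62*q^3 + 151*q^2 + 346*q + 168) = -5*q^6 - 12*q^5 + 108*q^4 + 94*q^3 - 391*q^2 - 346*q - 168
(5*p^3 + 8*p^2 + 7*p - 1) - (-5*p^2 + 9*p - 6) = 5*p^3 + 13*p^2 - 2*p + 5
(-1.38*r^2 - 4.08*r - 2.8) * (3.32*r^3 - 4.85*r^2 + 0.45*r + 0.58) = -4.5816*r^5 - 6.8526*r^4 + 9.871*r^3 + 10.9436*r^2 - 3.6264*r - 1.624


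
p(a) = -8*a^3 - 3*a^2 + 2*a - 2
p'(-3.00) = -196.00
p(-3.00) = 181.00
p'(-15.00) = -5308.00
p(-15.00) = 26293.00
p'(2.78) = -200.16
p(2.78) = -191.50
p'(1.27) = -44.33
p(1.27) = -20.69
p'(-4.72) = -504.36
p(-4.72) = 762.96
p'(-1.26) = -28.54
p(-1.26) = 6.72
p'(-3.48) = -267.77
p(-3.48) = 291.86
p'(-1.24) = -27.46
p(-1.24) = 6.16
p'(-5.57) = -709.18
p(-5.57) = 1276.25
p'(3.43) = -300.94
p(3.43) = -353.26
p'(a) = -24*a^2 - 6*a + 2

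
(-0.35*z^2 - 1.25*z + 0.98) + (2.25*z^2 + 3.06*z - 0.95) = 1.9*z^2 + 1.81*z + 0.03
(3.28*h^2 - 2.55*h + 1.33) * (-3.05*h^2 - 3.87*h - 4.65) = -10.004*h^4 - 4.9161*h^3 - 9.44*h^2 + 6.7104*h - 6.1845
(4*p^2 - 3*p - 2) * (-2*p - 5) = -8*p^3 - 14*p^2 + 19*p + 10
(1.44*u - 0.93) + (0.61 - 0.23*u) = 1.21*u - 0.32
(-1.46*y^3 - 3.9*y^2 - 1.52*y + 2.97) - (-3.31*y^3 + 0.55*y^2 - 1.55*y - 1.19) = 1.85*y^3 - 4.45*y^2 + 0.03*y + 4.16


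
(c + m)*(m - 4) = c*m - 4*c + m^2 - 4*m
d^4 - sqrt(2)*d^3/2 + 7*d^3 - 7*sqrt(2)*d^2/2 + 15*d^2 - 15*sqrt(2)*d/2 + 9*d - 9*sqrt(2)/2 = (d + 1)*(d + 3)^2*(d - sqrt(2)/2)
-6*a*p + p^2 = p*(-6*a + p)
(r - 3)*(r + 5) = r^2 + 2*r - 15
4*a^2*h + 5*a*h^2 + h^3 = h*(a + h)*(4*a + h)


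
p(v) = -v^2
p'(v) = -2*v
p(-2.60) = -6.76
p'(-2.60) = 5.20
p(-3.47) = -12.04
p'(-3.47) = 6.94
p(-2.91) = -8.47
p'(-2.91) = 5.82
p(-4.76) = -22.66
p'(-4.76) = 9.52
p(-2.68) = -7.18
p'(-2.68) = 5.36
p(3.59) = -12.89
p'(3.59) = -7.18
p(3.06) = -9.36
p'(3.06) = -6.12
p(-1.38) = -1.90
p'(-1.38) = 2.76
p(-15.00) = -225.00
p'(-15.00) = 30.00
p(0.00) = 0.00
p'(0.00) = 0.00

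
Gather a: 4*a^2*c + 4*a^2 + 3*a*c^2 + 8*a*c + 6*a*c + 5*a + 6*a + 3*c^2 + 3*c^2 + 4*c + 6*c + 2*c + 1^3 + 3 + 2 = a^2*(4*c + 4) + a*(3*c^2 + 14*c + 11) + 6*c^2 + 12*c + 6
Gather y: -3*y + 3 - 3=-3*y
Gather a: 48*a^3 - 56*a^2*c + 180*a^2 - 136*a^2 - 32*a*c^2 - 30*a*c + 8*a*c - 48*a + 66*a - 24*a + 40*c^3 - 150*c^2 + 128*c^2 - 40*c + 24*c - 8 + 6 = 48*a^3 + a^2*(44 - 56*c) + a*(-32*c^2 - 22*c - 6) + 40*c^3 - 22*c^2 - 16*c - 2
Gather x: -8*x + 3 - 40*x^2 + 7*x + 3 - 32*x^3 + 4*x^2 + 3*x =-32*x^3 - 36*x^2 + 2*x + 6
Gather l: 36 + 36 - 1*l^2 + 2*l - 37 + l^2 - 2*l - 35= 0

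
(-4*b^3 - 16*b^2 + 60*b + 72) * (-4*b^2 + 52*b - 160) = 16*b^5 - 144*b^4 - 432*b^3 + 5392*b^2 - 5856*b - 11520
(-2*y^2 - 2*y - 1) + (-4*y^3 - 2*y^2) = -4*y^3 - 4*y^2 - 2*y - 1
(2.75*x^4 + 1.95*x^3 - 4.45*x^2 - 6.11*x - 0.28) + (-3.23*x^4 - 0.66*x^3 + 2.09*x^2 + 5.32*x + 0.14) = -0.48*x^4 + 1.29*x^3 - 2.36*x^2 - 0.79*x - 0.14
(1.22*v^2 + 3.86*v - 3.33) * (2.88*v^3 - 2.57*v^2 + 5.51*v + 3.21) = 3.5136*v^5 + 7.9814*v^4 - 12.7884*v^3 + 33.7429*v^2 - 5.9577*v - 10.6893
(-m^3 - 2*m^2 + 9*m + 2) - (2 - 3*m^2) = -m^3 + m^2 + 9*m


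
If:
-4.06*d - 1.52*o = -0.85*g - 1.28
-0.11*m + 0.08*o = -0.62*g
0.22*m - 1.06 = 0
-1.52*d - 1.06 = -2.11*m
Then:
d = 5.99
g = 2.62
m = 4.82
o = -13.69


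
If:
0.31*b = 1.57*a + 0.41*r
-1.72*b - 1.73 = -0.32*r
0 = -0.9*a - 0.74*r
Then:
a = -0.27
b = -0.94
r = 0.33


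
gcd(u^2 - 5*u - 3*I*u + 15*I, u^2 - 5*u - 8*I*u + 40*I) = u - 5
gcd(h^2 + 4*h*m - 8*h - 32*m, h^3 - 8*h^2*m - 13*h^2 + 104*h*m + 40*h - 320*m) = h - 8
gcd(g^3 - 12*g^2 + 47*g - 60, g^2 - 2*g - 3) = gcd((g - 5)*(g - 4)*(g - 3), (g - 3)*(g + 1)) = g - 3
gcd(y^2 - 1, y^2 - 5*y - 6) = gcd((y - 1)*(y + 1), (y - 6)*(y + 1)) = y + 1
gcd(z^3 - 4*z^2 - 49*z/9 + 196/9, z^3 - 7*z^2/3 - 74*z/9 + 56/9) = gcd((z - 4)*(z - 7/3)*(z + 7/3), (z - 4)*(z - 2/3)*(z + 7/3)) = z^2 - 5*z/3 - 28/3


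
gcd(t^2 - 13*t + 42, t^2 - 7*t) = t - 7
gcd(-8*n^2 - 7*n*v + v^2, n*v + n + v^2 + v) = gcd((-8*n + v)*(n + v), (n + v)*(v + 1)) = n + v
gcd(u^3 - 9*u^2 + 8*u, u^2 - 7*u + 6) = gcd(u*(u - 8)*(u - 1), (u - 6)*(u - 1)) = u - 1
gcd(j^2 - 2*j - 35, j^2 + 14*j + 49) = 1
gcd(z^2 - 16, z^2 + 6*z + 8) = z + 4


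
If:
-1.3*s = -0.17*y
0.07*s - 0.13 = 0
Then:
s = 1.86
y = 14.20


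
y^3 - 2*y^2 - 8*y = y*(y - 4)*(y + 2)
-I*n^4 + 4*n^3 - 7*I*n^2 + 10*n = n*(n - 2*I)*(n + 5*I)*(-I*n + 1)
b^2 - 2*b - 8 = (b - 4)*(b + 2)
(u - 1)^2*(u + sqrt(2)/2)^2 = u^4 - 2*u^3 + sqrt(2)*u^3 - 2*sqrt(2)*u^2 + 3*u^2/2 - u + sqrt(2)*u + 1/2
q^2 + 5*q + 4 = (q + 1)*(q + 4)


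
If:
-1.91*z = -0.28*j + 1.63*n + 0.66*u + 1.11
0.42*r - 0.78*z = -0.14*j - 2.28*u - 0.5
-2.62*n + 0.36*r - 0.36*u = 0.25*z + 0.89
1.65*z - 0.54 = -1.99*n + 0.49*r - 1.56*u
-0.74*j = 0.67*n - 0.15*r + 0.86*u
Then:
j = -0.40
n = -0.86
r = -3.43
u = 0.42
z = -0.05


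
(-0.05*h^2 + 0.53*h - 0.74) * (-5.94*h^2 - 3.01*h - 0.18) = 0.297*h^4 - 2.9977*h^3 + 2.8093*h^2 + 2.132*h + 0.1332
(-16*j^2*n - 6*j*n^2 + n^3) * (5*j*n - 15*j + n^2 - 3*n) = -80*j^3*n^2 + 240*j^3*n - 46*j^2*n^3 + 138*j^2*n^2 - j*n^4 + 3*j*n^3 + n^5 - 3*n^4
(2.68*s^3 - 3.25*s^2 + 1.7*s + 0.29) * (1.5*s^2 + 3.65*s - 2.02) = 4.02*s^5 + 4.907*s^4 - 14.7261*s^3 + 13.205*s^2 - 2.3755*s - 0.5858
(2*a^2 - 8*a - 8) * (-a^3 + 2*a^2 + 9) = -2*a^5 + 12*a^4 - 8*a^3 + 2*a^2 - 72*a - 72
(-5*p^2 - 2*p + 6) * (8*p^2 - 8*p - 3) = -40*p^4 + 24*p^3 + 79*p^2 - 42*p - 18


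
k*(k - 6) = k^2 - 6*k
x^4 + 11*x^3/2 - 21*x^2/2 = x^2*(x - 3/2)*(x + 7)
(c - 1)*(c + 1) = c^2 - 1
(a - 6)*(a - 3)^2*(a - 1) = a^4 - 13*a^3 + 57*a^2 - 99*a + 54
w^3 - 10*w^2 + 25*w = w*(w - 5)^2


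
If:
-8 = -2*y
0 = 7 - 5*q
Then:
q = 7/5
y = 4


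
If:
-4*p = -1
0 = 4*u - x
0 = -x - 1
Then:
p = 1/4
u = -1/4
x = -1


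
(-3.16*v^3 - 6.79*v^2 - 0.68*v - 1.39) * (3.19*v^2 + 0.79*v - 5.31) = -10.0804*v^5 - 24.1565*v^4 + 9.2463*v^3 + 31.0836*v^2 + 2.5127*v + 7.3809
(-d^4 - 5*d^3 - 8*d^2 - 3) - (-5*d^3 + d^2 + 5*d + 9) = -d^4 - 9*d^2 - 5*d - 12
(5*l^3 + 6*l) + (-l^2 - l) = 5*l^3 - l^2 + 5*l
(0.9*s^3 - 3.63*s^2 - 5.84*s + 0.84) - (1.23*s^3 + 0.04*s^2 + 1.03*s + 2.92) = -0.33*s^3 - 3.67*s^2 - 6.87*s - 2.08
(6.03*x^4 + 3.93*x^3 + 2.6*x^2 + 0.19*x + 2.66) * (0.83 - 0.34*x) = -2.0502*x^5 + 3.6687*x^4 + 2.3779*x^3 + 2.0934*x^2 - 0.7467*x + 2.2078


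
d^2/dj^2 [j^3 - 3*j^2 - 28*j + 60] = 6*j - 6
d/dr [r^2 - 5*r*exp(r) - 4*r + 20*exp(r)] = -5*r*exp(r) + 2*r + 15*exp(r) - 4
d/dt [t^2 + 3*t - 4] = 2*t + 3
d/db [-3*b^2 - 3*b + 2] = -6*b - 3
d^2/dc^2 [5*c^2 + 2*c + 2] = 10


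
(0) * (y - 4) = 0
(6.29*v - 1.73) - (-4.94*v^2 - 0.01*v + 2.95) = 4.94*v^2 + 6.3*v - 4.68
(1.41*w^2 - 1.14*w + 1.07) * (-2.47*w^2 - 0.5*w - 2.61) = -3.4827*w^4 + 2.1108*w^3 - 5.753*w^2 + 2.4404*w - 2.7927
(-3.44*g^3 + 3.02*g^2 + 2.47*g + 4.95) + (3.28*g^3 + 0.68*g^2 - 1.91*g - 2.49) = -0.16*g^3 + 3.7*g^2 + 0.56*g + 2.46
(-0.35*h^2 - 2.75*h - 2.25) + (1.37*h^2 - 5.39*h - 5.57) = 1.02*h^2 - 8.14*h - 7.82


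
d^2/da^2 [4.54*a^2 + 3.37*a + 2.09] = 9.08000000000000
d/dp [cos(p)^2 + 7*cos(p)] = -(2*cos(p) + 7)*sin(p)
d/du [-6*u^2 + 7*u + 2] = 7 - 12*u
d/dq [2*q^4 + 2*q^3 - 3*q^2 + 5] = 2*q*(4*q^2 + 3*q - 3)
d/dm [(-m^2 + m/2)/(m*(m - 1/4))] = -4/(16*m^2 - 8*m + 1)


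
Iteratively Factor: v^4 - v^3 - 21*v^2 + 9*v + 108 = (v - 4)*(v^3 + 3*v^2 - 9*v - 27) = (v - 4)*(v + 3)*(v^2 - 9) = (v - 4)*(v - 3)*(v + 3)*(v + 3)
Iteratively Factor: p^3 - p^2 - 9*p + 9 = (p + 3)*(p^2 - 4*p + 3) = (p - 3)*(p + 3)*(p - 1)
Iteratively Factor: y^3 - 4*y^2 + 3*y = (y - 3)*(y^2 - y) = (y - 3)*(y - 1)*(y)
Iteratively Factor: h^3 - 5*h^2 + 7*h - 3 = (h - 1)*(h^2 - 4*h + 3) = (h - 3)*(h - 1)*(h - 1)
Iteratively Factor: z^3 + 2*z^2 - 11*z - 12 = (z + 1)*(z^2 + z - 12) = (z - 3)*(z + 1)*(z + 4)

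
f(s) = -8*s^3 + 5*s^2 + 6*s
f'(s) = -24*s^2 + 10*s + 6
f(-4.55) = 829.78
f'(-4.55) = -536.36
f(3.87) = -365.58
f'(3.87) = -314.75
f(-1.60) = 35.97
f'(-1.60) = -71.44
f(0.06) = 0.38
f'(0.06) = 6.51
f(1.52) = -7.42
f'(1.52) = -34.25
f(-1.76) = 48.54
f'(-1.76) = -85.94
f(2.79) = -118.08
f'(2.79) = -152.92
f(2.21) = -48.67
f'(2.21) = -89.12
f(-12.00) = 14472.00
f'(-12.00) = -3570.00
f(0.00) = 0.00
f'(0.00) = 6.00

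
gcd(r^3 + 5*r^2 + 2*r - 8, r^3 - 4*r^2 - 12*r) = r + 2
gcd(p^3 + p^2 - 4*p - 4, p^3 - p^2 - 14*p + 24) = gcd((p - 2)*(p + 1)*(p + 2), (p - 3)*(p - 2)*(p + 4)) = p - 2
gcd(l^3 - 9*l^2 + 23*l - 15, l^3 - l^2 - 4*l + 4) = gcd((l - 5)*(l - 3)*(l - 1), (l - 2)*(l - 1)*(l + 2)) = l - 1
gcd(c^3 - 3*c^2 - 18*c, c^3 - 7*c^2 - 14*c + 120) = c - 6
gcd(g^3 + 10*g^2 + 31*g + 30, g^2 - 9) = g + 3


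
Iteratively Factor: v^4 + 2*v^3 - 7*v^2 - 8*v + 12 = (v - 2)*(v^3 + 4*v^2 + v - 6) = (v - 2)*(v + 3)*(v^2 + v - 2) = (v - 2)*(v + 2)*(v + 3)*(v - 1)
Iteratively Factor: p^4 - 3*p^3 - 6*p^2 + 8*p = (p - 4)*(p^3 + p^2 - 2*p) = p*(p - 4)*(p^2 + p - 2) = p*(p - 4)*(p + 2)*(p - 1)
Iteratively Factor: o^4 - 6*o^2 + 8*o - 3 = (o + 3)*(o^3 - 3*o^2 + 3*o - 1) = (o - 1)*(o + 3)*(o^2 - 2*o + 1) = (o - 1)^2*(o + 3)*(o - 1)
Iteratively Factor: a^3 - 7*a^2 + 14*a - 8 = (a - 2)*(a^2 - 5*a + 4) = (a - 2)*(a - 1)*(a - 4)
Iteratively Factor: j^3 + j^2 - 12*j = (j)*(j^2 + j - 12) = j*(j - 3)*(j + 4)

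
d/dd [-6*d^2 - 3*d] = -12*d - 3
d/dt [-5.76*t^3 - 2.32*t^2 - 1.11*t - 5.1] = -17.28*t^2 - 4.64*t - 1.11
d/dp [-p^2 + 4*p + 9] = 4 - 2*p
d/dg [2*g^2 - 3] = 4*g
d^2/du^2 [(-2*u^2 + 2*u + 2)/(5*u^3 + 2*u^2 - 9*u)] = 4*(-25*u^6 + 75*u^5 + 45*u^4 + 111*u^3 - 123*u^2 - 54*u + 81)/(u^3*(125*u^6 + 150*u^5 - 615*u^4 - 532*u^3 + 1107*u^2 + 486*u - 729))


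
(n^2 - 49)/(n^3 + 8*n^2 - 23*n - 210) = (n - 7)/(n^2 + n - 30)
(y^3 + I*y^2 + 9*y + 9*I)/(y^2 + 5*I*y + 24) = (y^2 + 4*I*y - 3)/(y + 8*I)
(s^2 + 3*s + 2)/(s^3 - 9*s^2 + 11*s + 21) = (s + 2)/(s^2 - 10*s + 21)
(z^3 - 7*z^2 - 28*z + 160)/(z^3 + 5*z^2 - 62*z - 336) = (z^2 + z - 20)/(z^2 + 13*z + 42)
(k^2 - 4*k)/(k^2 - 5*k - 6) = k*(4 - k)/(-k^2 + 5*k + 6)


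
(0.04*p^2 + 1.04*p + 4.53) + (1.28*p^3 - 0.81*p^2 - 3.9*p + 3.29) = 1.28*p^3 - 0.77*p^2 - 2.86*p + 7.82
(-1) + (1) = 0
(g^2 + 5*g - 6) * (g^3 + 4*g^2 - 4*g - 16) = g^5 + 9*g^4 + 10*g^3 - 60*g^2 - 56*g + 96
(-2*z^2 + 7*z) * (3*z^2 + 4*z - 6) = -6*z^4 + 13*z^3 + 40*z^2 - 42*z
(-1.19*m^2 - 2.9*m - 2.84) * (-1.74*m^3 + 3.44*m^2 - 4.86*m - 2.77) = 2.0706*m^5 + 0.952400000000001*m^4 + 0.749000000000001*m^3 + 7.6207*m^2 + 21.8354*m + 7.8668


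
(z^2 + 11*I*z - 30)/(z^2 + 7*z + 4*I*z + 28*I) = (z^2 + 11*I*z - 30)/(z^2 + z*(7 + 4*I) + 28*I)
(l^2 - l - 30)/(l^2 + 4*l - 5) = (l - 6)/(l - 1)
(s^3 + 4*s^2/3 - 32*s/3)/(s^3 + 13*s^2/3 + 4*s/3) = (3*s - 8)/(3*s + 1)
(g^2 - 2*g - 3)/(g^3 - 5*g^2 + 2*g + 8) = (g - 3)/(g^2 - 6*g + 8)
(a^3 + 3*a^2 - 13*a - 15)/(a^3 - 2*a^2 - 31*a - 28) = (a^2 + 2*a - 15)/(a^2 - 3*a - 28)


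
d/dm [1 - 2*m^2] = -4*m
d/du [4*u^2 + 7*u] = 8*u + 7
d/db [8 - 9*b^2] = -18*b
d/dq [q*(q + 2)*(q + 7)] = 3*q^2 + 18*q + 14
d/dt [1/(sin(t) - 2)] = -cos(t)/(sin(t) - 2)^2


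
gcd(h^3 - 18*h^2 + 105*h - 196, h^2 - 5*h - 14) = h - 7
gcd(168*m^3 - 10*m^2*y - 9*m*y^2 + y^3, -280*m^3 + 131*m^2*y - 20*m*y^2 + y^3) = -7*m + y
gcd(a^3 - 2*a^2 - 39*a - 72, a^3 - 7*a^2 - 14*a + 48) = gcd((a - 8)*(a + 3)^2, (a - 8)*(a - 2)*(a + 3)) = a^2 - 5*a - 24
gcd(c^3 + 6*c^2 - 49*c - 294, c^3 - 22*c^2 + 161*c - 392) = c - 7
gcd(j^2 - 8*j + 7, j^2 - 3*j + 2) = j - 1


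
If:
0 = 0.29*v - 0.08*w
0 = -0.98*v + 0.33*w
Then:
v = 0.00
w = 0.00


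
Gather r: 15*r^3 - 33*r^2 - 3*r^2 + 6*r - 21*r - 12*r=15*r^3 - 36*r^2 - 27*r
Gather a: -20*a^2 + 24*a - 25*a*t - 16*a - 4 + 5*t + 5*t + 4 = -20*a^2 + a*(8 - 25*t) + 10*t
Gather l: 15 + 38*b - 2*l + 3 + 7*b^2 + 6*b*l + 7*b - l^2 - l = 7*b^2 + 45*b - l^2 + l*(6*b - 3) + 18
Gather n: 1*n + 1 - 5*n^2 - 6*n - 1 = -5*n^2 - 5*n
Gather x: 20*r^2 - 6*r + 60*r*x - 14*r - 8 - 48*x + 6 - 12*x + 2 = 20*r^2 - 20*r + x*(60*r - 60)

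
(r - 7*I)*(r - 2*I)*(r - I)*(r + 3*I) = r^4 - 7*I*r^3 + 7*r^2 - 55*I*r - 42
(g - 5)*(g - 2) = g^2 - 7*g + 10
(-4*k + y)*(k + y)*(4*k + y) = -16*k^3 - 16*k^2*y + k*y^2 + y^3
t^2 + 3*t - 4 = (t - 1)*(t + 4)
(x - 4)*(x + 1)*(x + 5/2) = x^3 - x^2/2 - 23*x/2 - 10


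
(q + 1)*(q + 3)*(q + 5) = q^3 + 9*q^2 + 23*q + 15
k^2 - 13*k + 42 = (k - 7)*(k - 6)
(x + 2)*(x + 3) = x^2 + 5*x + 6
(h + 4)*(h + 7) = h^2 + 11*h + 28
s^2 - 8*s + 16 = (s - 4)^2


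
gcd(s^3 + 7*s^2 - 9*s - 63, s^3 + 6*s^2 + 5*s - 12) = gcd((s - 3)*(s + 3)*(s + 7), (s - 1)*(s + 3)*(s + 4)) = s + 3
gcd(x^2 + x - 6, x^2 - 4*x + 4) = x - 2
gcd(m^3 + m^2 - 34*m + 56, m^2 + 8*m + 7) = m + 7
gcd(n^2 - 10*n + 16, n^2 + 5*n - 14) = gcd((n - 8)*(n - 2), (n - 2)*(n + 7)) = n - 2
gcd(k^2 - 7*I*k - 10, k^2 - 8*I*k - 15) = k - 5*I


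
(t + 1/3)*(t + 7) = t^2 + 22*t/3 + 7/3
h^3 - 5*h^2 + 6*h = h*(h - 3)*(h - 2)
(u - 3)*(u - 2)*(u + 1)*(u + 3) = u^4 - u^3 - 11*u^2 + 9*u + 18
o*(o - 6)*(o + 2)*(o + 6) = o^4 + 2*o^3 - 36*o^2 - 72*o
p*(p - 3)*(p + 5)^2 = p^4 + 7*p^3 - 5*p^2 - 75*p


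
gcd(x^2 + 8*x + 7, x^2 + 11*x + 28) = x + 7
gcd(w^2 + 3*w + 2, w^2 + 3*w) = 1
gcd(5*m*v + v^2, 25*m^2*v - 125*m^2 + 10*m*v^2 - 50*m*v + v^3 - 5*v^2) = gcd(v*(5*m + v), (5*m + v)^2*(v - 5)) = 5*m + v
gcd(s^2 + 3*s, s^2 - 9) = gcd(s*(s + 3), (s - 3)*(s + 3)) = s + 3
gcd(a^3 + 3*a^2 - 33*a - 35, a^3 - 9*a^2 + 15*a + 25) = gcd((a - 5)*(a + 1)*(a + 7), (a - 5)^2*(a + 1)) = a^2 - 4*a - 5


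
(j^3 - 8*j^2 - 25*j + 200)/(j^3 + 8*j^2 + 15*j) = (j^2 - 13*j + 40)/(j*(j + 3))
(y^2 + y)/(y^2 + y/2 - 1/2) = 2*y/(2*y - 1)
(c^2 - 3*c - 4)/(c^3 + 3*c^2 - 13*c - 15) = (c - 4)/(c^2 + 2*c - 15)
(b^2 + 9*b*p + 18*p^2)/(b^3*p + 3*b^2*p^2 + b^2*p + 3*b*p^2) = (b + 6*p)/(b*p*(b + 1))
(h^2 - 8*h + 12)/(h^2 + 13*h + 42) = (h^2 - 8*h + 12)/(h^2 + 13*h + 42)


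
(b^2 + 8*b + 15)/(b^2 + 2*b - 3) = (b + 5)/(b - 1)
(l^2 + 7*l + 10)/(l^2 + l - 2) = (l + 5)/(l - 1)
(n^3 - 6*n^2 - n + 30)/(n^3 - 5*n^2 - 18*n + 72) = (n^2 - 3*n - 10)/(n^2 - 2*n - 24)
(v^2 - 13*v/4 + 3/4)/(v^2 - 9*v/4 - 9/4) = (4*v - 1)/(4*v + 3)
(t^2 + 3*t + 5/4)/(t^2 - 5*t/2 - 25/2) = (t + 1/2)/(t - 5)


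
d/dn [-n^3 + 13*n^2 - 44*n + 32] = -3*n^2 + 26*n - 44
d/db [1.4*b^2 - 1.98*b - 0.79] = 2.8*b - 1.98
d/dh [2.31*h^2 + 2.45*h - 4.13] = 4.62*h + 2.45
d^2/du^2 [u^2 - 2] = 2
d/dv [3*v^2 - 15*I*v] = 6*v - 15*I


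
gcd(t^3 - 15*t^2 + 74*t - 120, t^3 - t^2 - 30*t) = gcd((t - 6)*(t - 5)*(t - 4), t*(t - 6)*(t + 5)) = t - 6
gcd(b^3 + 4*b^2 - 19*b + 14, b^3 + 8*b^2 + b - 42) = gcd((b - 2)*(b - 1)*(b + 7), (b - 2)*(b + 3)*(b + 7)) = b^2 + 5*b - 14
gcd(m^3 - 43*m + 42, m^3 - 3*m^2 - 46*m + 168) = m^2 + m - 42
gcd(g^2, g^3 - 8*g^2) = g^2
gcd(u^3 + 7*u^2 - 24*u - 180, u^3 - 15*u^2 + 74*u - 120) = u - 5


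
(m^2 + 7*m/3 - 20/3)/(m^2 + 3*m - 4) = (m - 5/3)/(m - 1)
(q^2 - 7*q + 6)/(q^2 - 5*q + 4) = (q - 6)/(q - 4)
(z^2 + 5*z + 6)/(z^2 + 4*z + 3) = (z + 2)/(z + 1)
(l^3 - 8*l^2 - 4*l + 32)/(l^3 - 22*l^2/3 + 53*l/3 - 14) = 3*(l^2 - 6*l - 16)/(3*l^2 - 16*l + 21)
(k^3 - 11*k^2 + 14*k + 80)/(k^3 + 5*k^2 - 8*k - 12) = (k^3 - 11*k^2 + 14*k + 80)/(k^3 + 5*k^2 - 8*k - 12)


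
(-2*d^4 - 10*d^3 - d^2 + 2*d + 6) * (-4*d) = 8*d^5 + 40*d^4 + 4*d^3 - 8*d^2 - 24*d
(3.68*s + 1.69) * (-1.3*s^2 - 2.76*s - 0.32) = -4.784*s^3 - 12.3538*s^2 - 5.842*s - 0.5408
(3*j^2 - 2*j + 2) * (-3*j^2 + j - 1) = -9*j^4 + 9*j^3 - 11*j^2 + 4*j - 2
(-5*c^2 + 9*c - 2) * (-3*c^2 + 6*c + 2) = 15*c^4 - 57*c^3 + 50*c^2 + 6*c - 4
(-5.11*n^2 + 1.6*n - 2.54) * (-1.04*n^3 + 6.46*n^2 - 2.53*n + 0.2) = 5.3144*n^5 - 34.6746*n^4 + 25.9059*n^3 - 21.4784*n^2 + 6.7462*n - 0.508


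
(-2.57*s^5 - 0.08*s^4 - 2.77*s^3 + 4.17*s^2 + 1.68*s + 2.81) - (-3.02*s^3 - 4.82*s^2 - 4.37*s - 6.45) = -2.57*s^5 - 0.08*s^4 + 0.25*s^3 + 8.99*s^2 + 6.05*s + 9.26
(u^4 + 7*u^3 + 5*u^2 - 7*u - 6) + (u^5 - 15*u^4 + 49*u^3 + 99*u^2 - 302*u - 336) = u^5 - 14*u^4 + 56*u^3 + 104*u^2 - 309*u - 342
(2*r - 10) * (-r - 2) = -2*r^2 + 6*r + 20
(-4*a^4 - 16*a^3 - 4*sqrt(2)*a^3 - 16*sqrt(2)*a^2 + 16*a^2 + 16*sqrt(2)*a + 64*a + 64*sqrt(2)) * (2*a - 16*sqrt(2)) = -8*a^5 - 32*a^4 + 56*sqrt(2)*a^4 + 160*a^3 + 224*sqrt(2)*a^3 - 224*sqrt(2)*a^2 + 640*a^2 - 896*sqrt(2)*a - 512*a - 2048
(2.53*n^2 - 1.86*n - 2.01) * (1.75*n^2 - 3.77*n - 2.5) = 4.4275*n^4 - 12.7931*n^3 - 2.8303*n^2 + 12.2277*n + 5.025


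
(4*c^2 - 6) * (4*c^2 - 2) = 16*c^4 - 32*c^2 + 12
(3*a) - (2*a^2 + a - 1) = -2*a^2 + 2*a + 1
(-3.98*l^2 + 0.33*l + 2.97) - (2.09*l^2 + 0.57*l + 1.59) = -6.07*l^2 - 0.24*l + 1.38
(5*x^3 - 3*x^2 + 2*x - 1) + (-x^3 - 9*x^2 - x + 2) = 4*x^3 - 12*x^2 + x + 1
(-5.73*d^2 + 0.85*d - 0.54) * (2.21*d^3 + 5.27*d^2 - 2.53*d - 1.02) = -12.6633*d^5 - 28.3186*d^4 + 17.783*d^3 + 0.848300000000001*d^2 + 0.4992*d + 0.5508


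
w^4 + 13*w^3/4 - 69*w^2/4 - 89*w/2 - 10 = (w - 4)*(w + 1/4)*(w + 2)*(w + 5)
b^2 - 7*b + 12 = (b - 4)*(b - 3)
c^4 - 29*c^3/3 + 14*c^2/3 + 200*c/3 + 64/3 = (c - 8)*(c - 4)*(c + 1/3)*(c + 2)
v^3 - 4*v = v*(v - 2)*(v + 2)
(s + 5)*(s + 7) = s^2 + 12*s + 35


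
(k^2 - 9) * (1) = k^2 - 9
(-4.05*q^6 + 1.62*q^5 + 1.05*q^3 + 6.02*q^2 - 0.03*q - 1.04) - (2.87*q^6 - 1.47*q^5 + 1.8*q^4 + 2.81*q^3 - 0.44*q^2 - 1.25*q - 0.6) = -6.92*q^6 + 3.09*q^5 - 1.8*q^4 - 1.76*q^3 + 6.46*q^2 + 1.22*q - 0.44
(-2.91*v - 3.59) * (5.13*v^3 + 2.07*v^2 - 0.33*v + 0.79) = -14.9283*v^4 - 24.4404*v^3 - 6.471*v^2 - 1.1142*v - 2.8361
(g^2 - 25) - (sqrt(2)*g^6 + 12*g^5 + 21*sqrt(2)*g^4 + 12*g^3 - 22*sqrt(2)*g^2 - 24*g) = -sqrt(2)*g^6 - 12*g^5 - 21*sqrt(2)*g^4 - 12*g^3 + g^2 + 22*sqrt(2)*g^2 + 24*g - 25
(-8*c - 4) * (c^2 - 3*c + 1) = -8*c^3 + 20*c^2 + 4*c - 4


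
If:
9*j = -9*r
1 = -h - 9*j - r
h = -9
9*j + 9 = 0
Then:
No Solution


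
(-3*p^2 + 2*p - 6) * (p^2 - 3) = -3*p^4 + 2*p^3 + 3*p^2 - 6*p + 18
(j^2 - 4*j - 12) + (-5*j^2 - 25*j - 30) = -4*j^2 - 29*j - 42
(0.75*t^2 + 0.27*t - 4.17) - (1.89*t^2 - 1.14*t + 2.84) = -1.14*t^2 + 1.41*t - 7.01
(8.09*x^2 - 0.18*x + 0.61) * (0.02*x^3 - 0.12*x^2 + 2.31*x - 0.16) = 0.1618*x^5 - 0.9744*x^4 + 18.7217*x^3 - 1.7834*x^2 + 1.4379*x - 0.0976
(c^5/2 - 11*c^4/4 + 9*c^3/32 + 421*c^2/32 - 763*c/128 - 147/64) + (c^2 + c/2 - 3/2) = c^5/2 - 11*c^4/4 + 9*c^3/32 + 453*c^2/32 - 699*c/128 - 243/64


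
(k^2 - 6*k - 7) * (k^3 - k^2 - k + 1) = k^5 - 7*k^4 - 2*k^3 + 14*k^2 + k - 7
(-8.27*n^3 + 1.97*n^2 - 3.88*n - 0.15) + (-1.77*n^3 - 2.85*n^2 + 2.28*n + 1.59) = -10.04*n^3 - 0.88*n^2 - 1.6*n + 1.44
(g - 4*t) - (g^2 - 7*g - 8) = -g^2 + 8*g - 4*t + 8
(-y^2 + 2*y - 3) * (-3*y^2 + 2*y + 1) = 3*y^4 - 8*y^3 + 12*y^2 - 4*y - 3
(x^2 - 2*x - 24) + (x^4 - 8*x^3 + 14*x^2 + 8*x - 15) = x^4 - 8*x^3 + 15*x^2 + 6*x - 39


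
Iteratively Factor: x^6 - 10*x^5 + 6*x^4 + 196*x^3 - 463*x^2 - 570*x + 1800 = (x + 4)*(x^5 - 14*x^4 + 62*x^3 - 52*x^2 - 255*x + 450) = (x - 5)*(x + 4)*(x^4 - 9*x^3 + 17*x^2 + 33*x - 90) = (x - 5)^2*(x + 4)*(x^3 - 4*x^2 - 3*x + 18) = (x - 5)^2*(x + 2)*(x + 4)*(x^2 - 6*x + 9) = (x - 5)^2*(x - 3)*(x + 2)*(x + 4)*(x - 3)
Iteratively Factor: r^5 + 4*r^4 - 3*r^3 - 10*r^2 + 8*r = (r - 1)*(r^4 + 5*r^3 + 2*r^2 - 8*r) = (r - 1)*(r + 4)*(r^3 + r^2 - 2*r) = (r - 1)^2*(r + 4)*(r^2 + 2*r) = r*(r - 1)^2*(r + 4)*(r + 2)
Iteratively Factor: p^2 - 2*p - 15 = (p - 5)*(p + 3)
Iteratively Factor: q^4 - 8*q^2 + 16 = (q + 2)*(q^3 - 2*q^2 - 4*q + 8) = (q - 2)*(q + 2)*(q^2 - 4) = (q - 2)*(q + 2)^2*(q - 2)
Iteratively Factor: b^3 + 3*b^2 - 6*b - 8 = (b + 1)*(b^2 + 2*b - 8) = (b - 2)*(b + 1)*(b + 4)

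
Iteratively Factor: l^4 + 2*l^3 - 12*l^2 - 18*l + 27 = (l + 3)*(l^3 - l^2 - 9*l + 9) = (l - 1)*(l + 3)*(l^2 - 9) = (l - 1)*(l + 3)^2*(l - 3)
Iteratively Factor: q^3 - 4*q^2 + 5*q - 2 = (q - 2)*(q^2 - 2*q + 1) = (q - 2)*(q - 1)*(q - 1)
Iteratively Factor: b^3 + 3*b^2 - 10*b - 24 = (b + 2)*(b^2 + b - 12) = (b + 2)*(b + 4)*(b - 3)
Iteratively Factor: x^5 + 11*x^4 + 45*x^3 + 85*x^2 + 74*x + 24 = (x + 2)*(x^4 + 9*x^3 + 27*x^2 + 31*x + 12) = (x + 1)*(x + 2)*(x^3 + 8*x^2 + 19*x + 12) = (x + 1)*(x + 2)*(x + 4)*(x^2 + 4*x + 3) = (x + 1)*(x + 2)*(x + 3)*(x + 4)*(x + 1)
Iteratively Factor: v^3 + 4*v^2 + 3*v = (v)*(v^2 + 4*v + 3) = v*(v + 1)*(v + 3)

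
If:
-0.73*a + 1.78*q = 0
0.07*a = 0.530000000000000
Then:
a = 7.57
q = 3.11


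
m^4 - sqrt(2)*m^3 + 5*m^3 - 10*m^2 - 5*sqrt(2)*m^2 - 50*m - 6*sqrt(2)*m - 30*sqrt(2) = (m + 5)*(m - 3*sqrt(2))*(m + sqrt(2))^2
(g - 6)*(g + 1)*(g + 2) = g^3 - 3*g^2 - 16*g - 12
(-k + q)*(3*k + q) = -3*k^2 + 2*k*q + q^2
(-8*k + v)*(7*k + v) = -56*k^2 - k*v + v^2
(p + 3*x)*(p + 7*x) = p^2 + 10*p*x + 21*x^2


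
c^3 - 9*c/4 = c*(c - 3/2)*(c + 3/2)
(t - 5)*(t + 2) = t^2 - 3*t - 10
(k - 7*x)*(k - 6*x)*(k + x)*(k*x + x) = k^4*x - 12*k^3*x^2 + k^3*x + 29*k^2*x^3 - 12*k^2*x^2 + 42*k*x^4 + 29*k*x^3 + 42*x^4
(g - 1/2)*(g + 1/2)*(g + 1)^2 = g^4 + 2*g^3 + 3*g^2/4 - g/2 - 1/4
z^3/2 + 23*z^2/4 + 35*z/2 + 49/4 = (z/2 + 1/2)*(z + 7/2)*(z + 7)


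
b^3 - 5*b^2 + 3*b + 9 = (b - 3)^2*(b + 1)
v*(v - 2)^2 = v^3 - 4*v^2 + 4*v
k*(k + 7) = k^2 + 7*k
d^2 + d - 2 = (d - 1)*(d + 2)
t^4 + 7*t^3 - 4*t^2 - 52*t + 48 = (t - 2)*(t - 1)*(t + 4)*(t + 6)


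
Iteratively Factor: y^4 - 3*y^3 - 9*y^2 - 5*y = (y)*(y^3 - 3*y^2 - 9*y - 5) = y*(y + 1)*(y^2 - 4*y - 5) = y*(y + 1)^2*(y - 5)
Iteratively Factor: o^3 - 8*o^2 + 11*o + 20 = (o - 5)*(o^2 - 3*o - 4) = (o - 5)*(o + 1)*(o - 4)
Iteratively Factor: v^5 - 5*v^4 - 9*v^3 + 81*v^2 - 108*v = (v - 3)*(v^4 - 2*v^3 - 15*v^2 + 36*v) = (v - 3)*(v + 4)*(v^3 - 6*v^2 + 9*v) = (v - 3)^2*(v + 4)*(v^2 - 3*v) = v*(v - 3)^2*(v + 4)*(v - 3)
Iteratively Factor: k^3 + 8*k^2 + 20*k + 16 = (k + 2)*(k^2 + 6*k + 8) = (k + 2)*(k + 4)*(k + 2)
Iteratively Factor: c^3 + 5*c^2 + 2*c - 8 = (c + 2)*(c^2 + 3*c - 4) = (c + 2)*(c + 4)*(c - 1)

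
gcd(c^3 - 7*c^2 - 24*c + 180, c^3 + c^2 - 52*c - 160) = c + 5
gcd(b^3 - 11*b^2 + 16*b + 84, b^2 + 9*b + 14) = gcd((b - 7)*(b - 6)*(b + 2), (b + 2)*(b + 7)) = b + 2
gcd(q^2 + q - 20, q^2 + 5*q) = q + 5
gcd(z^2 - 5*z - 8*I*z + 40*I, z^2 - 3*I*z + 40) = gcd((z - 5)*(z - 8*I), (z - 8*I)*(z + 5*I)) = z - 8*I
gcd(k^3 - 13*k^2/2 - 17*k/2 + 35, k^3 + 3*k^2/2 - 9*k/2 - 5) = k^2 + k/2 - 5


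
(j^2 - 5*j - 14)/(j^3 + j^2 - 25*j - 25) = (j^2 - 5*j - 14)/(j^3 + j^2 - 25*j - 25)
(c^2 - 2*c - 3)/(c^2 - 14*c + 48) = (c^2 - 2*c - 3)/(c^2 - 14*c + 48)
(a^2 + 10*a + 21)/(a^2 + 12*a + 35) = (a + 3)/(a + 5)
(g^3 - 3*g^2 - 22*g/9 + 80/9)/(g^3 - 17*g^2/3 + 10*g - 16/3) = (g + 5/3)/(g - 1)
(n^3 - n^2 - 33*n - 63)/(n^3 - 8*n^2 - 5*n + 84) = (n + 3)/(n - 4)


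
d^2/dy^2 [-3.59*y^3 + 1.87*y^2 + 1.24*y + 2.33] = 3.74 - 21.54*y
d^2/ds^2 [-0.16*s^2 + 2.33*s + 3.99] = -0.320000000000000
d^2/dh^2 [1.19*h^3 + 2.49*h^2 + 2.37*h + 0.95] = 7.14*h + 4.98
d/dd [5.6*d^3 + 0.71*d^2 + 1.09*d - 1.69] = 16.8*d^2 + 1.42*d + 1.09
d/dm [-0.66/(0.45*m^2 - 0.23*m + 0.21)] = (0.594*m - 0.1518)/(0.45*m^2 - 0.23*m + 0.21)^2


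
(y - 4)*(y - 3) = y^2 - 7*y + 12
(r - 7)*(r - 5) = r^2 - 12*r + 35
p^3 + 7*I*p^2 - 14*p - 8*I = (p + I)*(p + 2*I)*(p + 4*I)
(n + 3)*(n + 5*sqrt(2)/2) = n^2 + 3*n + 5*sqrt(2)*n/2 + 15*sqrt(2)/2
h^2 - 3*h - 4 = (h - 4)*(h + 1)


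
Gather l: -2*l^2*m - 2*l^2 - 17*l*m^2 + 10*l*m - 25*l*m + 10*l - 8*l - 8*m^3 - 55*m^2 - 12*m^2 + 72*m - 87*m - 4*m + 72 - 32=l^2*(-2*m - 2) + l*(-17*m^2 - 15*m + 2) - 8*m^3 - 67*m^2 - 19*m + 40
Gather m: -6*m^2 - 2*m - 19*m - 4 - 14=-6*m^2 - 21*m - 18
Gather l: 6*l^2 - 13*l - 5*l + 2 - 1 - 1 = 6*l^2 - 18*l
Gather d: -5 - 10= -15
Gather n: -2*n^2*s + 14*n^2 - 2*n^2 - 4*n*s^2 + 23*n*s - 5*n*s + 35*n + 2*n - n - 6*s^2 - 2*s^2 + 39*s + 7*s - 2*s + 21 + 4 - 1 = n^2*(12 - 2*s) + n*(-4*s^2 + 18*s + 36) - 8*s^2 + 44*s + 24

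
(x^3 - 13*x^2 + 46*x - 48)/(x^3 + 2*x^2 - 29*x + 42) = (x - 8)/(x + 7)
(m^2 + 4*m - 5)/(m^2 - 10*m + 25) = (m^2 + 4*m - 5)/(m^2 - 10*m + 25)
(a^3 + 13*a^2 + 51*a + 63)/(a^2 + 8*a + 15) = (a^2 + 10*a + 21)/(a + 5)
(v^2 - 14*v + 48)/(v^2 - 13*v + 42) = (v - 8)/(v - 7)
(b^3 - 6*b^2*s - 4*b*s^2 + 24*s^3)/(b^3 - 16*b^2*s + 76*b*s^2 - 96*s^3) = (-b - 2*s)/(-b + 8*s)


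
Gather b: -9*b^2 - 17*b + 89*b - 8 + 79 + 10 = -9*b^2 + 72*b + 81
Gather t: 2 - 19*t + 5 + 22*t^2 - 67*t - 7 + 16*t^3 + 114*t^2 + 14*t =16*t^3 + 136*t^2 - 72*t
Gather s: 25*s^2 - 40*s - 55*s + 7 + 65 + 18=25*s^2 - 95*s + 90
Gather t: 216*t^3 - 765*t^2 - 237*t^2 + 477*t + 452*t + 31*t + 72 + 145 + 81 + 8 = 216*t^3 - 1002*t^2 + 960*t + 306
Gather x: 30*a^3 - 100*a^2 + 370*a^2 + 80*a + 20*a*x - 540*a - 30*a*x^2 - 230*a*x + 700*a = 30*a^3 + 270*a^2 - 30*a*x^2 - 210*a*x + 240*a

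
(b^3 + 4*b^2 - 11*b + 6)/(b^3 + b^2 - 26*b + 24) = (b - 1)/(b - 4)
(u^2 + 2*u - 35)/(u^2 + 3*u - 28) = (u - 5)/(u - 4)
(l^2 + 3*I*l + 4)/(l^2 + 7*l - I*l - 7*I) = (l + 4*I)/(l + 7)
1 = 1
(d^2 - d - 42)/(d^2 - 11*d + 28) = (d + 6)/(d - 4)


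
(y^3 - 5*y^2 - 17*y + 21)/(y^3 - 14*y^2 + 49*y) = (y^2 + 2*y - 3)/(y*(y - 7))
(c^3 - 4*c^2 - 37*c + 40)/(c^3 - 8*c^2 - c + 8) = (c + 5)/(c + 1)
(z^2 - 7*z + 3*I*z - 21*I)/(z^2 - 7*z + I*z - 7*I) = (z + 3*I)/(z + I)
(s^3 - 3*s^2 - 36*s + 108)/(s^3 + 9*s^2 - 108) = (s - 6)/(s + 6)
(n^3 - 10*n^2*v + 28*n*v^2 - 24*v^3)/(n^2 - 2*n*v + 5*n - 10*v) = (n^2 - 8*n*v + 12*v^2)/(n + 5)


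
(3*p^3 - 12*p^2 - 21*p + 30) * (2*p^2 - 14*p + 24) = 6*p^5 - 66*p^4 + 198*p^3 + 66*p^2 - 924*p + 720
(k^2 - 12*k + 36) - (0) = k^2 - 12*k + 36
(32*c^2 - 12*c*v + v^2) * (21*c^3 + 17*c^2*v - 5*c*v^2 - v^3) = 672*c^5 + 292*c^4*v - 343*c^3*v^2 + 45*c^2*v^3 + 7*c*v^4 - v^5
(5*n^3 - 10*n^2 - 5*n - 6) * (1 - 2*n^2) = -10*n^5 + 20*n^4 + 15*n^3 + 2*n^2 - 5*n - 6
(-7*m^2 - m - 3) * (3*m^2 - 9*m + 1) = -21*m^4 + 60*m^3 - 7*m^2 + 26*m - 3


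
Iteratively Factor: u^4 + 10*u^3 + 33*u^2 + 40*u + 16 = (u + 4)*(u^3 + 6*u^2 + 9*u + 4) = (u + 1)*(u + 4)*(u^2 + 5*u + 4) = (u + 1)^2*(u + 4)*(u + 4)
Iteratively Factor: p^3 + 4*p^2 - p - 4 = (p + 4)*(p^2 - 1) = (p - 1)*(p + 4)*(p + 1)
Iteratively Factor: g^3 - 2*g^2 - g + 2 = (g - 2)*(g^2 - 1) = (g - 2)*(g - 1)*(g + 1)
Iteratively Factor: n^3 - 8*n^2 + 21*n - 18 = (n - 3)*(n^2 - 5*n + 6) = (n - 3)*(n - 2)*(n - 3)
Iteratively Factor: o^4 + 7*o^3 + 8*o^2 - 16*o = (o - 1)*(o^3 + 8*o^2 + 16*o) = o*(o - 1)*(o^2 + 8*o + 16) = o*(o - 1)*(o + 4)*(o + 4)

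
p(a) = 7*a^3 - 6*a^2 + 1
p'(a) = 21*a^2 - 12*a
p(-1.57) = -40.88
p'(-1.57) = 70.60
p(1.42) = 8.94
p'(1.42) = 25.30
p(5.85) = 1197.08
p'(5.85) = 648.47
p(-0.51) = -1.49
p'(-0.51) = 11.58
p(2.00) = 33.00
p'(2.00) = 60.00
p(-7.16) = -2876.03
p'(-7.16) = 1162.50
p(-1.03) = -13.01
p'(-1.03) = 34.64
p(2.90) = 121.26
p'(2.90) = 141.81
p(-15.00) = -24974.00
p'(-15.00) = 4905.00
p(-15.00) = -24974.00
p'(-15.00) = 4905.00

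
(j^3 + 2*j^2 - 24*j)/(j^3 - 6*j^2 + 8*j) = (j + 6)/(j - 2)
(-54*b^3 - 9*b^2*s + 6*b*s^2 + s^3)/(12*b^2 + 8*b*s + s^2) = (-9*b^2 + s^2)/(2*b + s)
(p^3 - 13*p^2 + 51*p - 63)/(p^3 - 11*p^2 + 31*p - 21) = (p - 3)/(p - 1)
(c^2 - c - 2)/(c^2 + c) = (c - 2)/c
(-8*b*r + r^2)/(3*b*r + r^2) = (-8*b + r)/(3*b + r)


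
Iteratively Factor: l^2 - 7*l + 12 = (l - 3)*(l - 4)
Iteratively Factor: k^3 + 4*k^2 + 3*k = (k + 3)*(k^2 + k) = (k + 1)*(k + 3)*(k)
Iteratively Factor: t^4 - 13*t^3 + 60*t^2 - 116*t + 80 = (t - 4)*(t^3 - 9*t^2 + 24*t - 20) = (t - 4)*(t - 2)*(t^2 - 7*t + 10) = (t - 5)*(t - 4)*(t - 2)*(t - 2)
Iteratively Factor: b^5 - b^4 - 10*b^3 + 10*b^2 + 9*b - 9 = (b - 1)*(b^4 - 10*b^2 + 9) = (b - 1)*(b + 1)*(b^3 - b^2 - 9*b + 9) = (b - 3)*(b - 1)*(b + 1)*(b^2 + 2*b - 3) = (b - 3)*(b - 1)*(b + 1)*(b + 3)*(b - 1)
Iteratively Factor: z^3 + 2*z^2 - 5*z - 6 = (z + 3)*(z^2 - z - 2) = (z - 2)*(z + 3)*(z + 1)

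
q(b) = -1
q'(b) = 0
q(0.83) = -1.00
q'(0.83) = 0.00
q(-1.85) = -1.00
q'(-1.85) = 0.00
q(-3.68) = -1.00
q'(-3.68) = 0.00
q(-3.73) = -1.00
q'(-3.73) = 0.00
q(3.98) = -1.00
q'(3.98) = 0.00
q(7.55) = -1.00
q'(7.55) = 0.00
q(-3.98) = -1.00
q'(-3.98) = 0.00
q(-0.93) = -1.00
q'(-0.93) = 0.00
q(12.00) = -1.00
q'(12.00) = 0.00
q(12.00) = -1.00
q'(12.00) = 0.00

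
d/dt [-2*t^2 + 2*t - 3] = 2 - 4*t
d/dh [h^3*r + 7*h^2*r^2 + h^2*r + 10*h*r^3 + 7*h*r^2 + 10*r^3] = r*(3*h^2 + 14*h*r + 2*h + 10*r^2 + 7*r)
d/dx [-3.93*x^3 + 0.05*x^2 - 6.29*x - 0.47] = -11.79*x^2 + 0.1*x - 6.29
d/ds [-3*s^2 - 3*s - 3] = -6*s - 3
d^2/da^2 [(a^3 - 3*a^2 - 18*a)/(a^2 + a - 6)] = -16/(a^3 - 6*a^2 + 12*a - 8)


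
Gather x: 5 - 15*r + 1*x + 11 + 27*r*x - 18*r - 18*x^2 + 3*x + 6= -33*r - 18*x^2 + x*(27*r + 4) + 22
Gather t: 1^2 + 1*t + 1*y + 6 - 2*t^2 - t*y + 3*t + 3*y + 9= -2*t^2 + t*(4 - y) + 4*y + 16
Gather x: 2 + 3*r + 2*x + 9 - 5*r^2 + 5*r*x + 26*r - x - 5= -5*r^2 + 29*r + x*(5*r + 1) + 6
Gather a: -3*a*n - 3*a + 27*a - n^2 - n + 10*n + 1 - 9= a*(24 - 3*n) - n^2 + 9*n - 8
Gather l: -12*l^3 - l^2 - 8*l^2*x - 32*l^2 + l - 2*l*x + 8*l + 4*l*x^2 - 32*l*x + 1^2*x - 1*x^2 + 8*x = -12*l^3 + l^2*(-8*x - 33) + l*(4*x^2 - 34*x + 9) - x^2 + 9*x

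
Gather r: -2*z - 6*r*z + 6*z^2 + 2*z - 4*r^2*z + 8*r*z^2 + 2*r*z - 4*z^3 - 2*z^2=-4*r^2*z + r*(8*z^2 - 4*z) - 4*z^3 + 4*z^2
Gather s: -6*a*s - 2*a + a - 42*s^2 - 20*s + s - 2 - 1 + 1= -a - 42*s^2 + s*(-6*a - 19) - 2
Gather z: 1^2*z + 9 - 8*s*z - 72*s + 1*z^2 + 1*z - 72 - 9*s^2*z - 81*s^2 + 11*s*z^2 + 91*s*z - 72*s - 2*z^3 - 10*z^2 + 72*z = -81*s^2 - 144*s - 2*z^3 + z^2*(11*s - 9) + z*(-9*s^2 + 83*s + 74) - 63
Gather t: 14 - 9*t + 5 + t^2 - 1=t^2 - 9*t + 18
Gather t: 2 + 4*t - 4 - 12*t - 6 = -8*t - 8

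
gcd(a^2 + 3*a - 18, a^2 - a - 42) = a + 6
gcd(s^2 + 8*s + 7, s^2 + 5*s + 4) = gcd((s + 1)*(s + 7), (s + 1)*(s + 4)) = s + 1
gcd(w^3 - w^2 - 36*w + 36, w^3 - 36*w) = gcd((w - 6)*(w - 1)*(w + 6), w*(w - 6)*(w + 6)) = w^2 - 36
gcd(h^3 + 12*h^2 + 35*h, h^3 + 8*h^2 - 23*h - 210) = h + 7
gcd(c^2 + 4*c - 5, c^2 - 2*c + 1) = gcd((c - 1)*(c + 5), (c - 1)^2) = c - 1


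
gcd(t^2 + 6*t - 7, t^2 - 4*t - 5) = 1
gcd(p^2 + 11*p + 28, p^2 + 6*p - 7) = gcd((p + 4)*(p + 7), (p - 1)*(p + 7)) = p + 7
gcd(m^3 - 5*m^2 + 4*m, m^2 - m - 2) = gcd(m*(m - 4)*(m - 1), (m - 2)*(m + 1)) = 1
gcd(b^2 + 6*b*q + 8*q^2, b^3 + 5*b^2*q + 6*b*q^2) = b + 2*q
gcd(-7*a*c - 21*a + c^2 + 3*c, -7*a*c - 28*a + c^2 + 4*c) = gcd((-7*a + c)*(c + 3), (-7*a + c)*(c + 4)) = 7*a - c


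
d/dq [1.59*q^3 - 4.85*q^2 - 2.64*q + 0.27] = 4.77*q^2 - 9.7*q - 2.64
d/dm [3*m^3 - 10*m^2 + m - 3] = 9*m^2 - 20*m + 1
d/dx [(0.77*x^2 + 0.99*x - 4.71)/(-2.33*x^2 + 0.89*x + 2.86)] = (2.992*x^2 - 17.5442*x + 7.0233)/(5.4289*x^4 - 4.1474*x^3 - 12.5355*x^2 + 5.0908*x + 8.1796)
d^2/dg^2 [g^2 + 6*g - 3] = 2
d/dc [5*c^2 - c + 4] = 10*c - 1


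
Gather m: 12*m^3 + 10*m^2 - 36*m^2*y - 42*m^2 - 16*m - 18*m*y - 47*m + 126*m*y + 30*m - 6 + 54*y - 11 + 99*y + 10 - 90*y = 12*m^3 + m^2*(-36*y - 32) + m*(108*y - 33) + 63*y - 7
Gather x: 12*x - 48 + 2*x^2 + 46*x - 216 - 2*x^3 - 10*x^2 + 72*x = -2*x^3 - 8*x^2 + 130*x - 264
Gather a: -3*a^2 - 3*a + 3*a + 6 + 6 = 12 - 3*a^2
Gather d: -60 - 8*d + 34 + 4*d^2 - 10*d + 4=4*d^2 - 18*d - 22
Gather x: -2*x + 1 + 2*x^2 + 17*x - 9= 2*x^2 + 15*x - 8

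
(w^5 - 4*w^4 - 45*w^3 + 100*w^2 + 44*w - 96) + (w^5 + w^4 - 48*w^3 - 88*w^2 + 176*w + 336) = 2*w^5 - 3*w^4 - 93*w^3 + 12*w^2 + 220*w + 240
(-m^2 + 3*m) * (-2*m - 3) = 2*m^3 - 3*m^2 - 9*m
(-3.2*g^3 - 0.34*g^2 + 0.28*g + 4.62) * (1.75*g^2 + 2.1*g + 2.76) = -5.6*g^5 - 7.315*g^4 - 9.056*g^3 + 7.7346*g^2 + 10.4748*g + 12.7512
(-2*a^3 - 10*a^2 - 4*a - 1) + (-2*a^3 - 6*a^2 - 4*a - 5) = -4*a^3 - 16*a^2 - 8*a - 6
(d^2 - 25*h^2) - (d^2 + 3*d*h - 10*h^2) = -3*d*h - 15*h^2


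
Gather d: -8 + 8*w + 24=8*w + 16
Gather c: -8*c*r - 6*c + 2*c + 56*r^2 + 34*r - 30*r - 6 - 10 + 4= c*(-8*r - 4) + 56*r^2 + 4*r - 12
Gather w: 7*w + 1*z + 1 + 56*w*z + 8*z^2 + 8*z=w*(56*z + 7) + 8*z^2 + 9*z + 1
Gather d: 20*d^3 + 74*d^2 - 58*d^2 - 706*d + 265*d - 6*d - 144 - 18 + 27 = 20*d^3 + 16*d^2 - 447*d - 135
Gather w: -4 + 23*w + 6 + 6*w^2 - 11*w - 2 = 6*w^2 + 12*w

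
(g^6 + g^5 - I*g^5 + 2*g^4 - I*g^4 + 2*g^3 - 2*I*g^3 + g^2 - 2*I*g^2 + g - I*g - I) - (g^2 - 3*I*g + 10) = g^6 + g^5 - I*g^5 + 2*g^4 - I*g^4 + 2*g^3 - 2*I*g^3 - 2*I*g^2 + g + 2*I*g - 10 - I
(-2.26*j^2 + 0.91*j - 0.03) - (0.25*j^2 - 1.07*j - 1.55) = -2.51*j^2 + 1.98*j + 1.52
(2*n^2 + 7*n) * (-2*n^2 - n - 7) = -4*n^4 - 16*n^3 - 21*n^2 - 49*n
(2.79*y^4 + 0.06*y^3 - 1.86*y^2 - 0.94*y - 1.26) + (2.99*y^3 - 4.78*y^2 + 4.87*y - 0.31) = 2.79*y^4 + 3.05*y^3 - 6.64*y^2 + 3.93*y - 1.57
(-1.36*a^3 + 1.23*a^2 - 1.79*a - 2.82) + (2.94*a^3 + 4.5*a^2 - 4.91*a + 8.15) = 1.58*a^3 + 5.73*a^2 - 6.7*a + 5.33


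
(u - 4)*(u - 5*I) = u^2 - 4*u - 5*I*u + 20*I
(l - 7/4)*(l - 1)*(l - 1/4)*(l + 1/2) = l^4 - 5*l^3/2 + 15*l^2/16 + 25*l/32 - 7/32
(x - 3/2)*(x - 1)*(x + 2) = x^3 - x^2/2 - 7*x/2 + 3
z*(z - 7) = z^2 - 7*z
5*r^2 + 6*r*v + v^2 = (r + v)*(5*r + v)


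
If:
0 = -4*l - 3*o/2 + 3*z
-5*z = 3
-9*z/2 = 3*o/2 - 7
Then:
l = -23/8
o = 97/15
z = -3/5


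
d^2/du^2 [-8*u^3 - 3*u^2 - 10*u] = -48*u - 6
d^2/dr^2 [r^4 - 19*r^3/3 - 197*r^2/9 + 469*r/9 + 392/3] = 12*r^2 - 38*r - 394/9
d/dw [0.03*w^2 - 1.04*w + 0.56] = 0.06*w - 1.04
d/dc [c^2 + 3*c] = 2*c + 3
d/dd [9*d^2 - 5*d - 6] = 18*d - 5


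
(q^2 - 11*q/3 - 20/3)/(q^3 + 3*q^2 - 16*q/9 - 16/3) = 3*(q - 5)/(3*q^2 + 5*q - 12)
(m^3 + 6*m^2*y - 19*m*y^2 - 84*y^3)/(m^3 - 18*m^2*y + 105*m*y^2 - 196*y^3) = (m^2 + 10*m*y + 21*y^2)/(m^2 - 14*m*y + 49*y^2)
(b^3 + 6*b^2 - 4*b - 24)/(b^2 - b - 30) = (-b^3 - 6*b^2 + 4*b + 24)/(-b^2 + b + 30)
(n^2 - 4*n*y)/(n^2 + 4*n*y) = (n - 4*y)/(n + 4*y)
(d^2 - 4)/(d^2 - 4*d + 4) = (d + 2)/(d - 2)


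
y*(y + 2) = y^2 + 2*y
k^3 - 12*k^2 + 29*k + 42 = (k - 7)*(k - 6)*(k + 1)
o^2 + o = o*(o + 1)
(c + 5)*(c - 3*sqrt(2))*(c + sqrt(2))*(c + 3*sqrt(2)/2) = c^4 - sqrt(2)*c^3/2 + 5*c^3 - 12*c^2 - 5*sqrt(2)*c^2/2 - 60*c - 9*sqrt(2)*c - 45*sqrt(2)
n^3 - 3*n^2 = n^2*(n - 3)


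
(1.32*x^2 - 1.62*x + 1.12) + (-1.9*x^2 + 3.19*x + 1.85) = -0.58*x^2 + 1.57*x + 2.97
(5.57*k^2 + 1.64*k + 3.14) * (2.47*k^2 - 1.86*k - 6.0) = 13.7579*k^4 - 6.3094*k^3 - 28.7146*k^2 - 15.6804*k - 18.84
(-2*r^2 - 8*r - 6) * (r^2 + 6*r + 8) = -2*r^4 - 20*r^3 - 70*r^2 - 100*r - 48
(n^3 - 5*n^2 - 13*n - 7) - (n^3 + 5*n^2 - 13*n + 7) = -10*n^2 - 14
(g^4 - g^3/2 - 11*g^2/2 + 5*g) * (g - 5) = g^5 - 11*g^4/2 - 3*g^3 + 65*g^2/2 - 25*g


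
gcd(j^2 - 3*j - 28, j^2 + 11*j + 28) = j + 4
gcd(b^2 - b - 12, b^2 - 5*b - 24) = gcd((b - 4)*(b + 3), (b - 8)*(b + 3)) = b + 3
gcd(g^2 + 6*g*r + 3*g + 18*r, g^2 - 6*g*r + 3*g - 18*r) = g + 3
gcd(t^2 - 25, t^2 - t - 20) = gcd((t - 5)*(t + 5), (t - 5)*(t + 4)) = t - 5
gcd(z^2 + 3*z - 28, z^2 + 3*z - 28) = z^2 + 3*z - 28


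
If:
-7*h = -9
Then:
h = 9/7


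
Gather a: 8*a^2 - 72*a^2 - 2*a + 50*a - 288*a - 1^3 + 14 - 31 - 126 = -64*a^2 - 240*a - 144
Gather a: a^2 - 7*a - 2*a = a^2 - 9*a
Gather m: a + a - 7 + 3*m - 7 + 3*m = 2*a + 6*m - 14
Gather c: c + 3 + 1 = c + 4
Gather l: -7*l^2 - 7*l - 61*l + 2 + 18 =-7*l^2 - 68*l + 20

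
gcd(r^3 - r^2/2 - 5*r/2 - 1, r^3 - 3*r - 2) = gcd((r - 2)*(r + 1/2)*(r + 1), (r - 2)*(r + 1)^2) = r^2 - r - 2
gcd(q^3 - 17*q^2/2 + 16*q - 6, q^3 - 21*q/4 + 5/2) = q^2 - 5*q/2 + 1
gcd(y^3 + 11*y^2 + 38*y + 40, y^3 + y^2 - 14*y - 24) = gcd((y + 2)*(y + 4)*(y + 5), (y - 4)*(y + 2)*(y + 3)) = y + 2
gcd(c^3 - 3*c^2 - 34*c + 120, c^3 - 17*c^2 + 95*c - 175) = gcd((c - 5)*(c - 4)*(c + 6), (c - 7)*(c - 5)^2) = c - 5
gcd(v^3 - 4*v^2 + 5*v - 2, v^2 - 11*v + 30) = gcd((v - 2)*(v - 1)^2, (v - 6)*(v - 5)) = 1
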